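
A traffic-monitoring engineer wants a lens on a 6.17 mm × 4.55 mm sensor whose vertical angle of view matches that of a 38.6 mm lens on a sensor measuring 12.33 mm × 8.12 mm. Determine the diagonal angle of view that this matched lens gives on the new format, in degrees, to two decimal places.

20.10°

Equal vertical AOV ⇒ f₂ = f₁ · 4.55/8.12 = 38.6 × 0.56034 ≈ 21.6293 mm.
Sensor diagonal = √(6.17² + 4.55²) = √58.7714 ≈ 7.6663 mm.
Diagonal AOV on the new format = 2·arctan(7.6663 / (2 × 21.6293)) = 2·arctan(0.17722) ≈ 20.0991°.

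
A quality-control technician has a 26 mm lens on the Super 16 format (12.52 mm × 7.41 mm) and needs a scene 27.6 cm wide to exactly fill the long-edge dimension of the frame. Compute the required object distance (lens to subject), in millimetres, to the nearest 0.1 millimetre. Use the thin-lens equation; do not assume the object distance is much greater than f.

599.2 mm

W: 27.6 cm = 276 mm.
Magnification m = w/W = dᵢ/dₒ; combined with 1/f = 1/dₒ + 1/dᵢ this gives dₒ = f·(1 + W/w).
dₒ = 26 mm × (1 + 276/12.52) = 26 × 23.0447 ≈ 599.163 mm.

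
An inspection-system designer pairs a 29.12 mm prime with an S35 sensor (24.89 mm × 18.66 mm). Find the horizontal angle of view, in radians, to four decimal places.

0.8078 rad

Angle of view α = 2·arctan(w/2f) with w = 24.89 mm and f = 29.12 mm.
w/2f = 0.42737; arctan(0.42737) ≈ 0.4039 rad, so α ≈ 0.8078 rad.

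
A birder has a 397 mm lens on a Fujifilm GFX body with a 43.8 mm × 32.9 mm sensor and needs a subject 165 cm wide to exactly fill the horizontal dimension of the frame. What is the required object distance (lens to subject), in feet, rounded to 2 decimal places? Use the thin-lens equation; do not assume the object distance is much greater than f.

50.37 ft

W: 165 cm = 1650 mm.
Magnification m = w/W = dᵢ/dₒ; combined with 1/f = 1/dₒ + 1/dᵢ this gives dₒ = f·(1 + W/w).
dₒ = 397 mm × (1 + 1650/43.8) = 397 × 38.6712 ≈ 15352.479 mm = 15352.479/304.8 ft = 50.369 ft.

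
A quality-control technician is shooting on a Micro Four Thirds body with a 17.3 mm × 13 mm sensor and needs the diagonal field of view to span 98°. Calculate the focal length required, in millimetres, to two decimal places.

9.41 mm

Sensor diagonal = √(17.3² + 13²) = √468.2900 ≈ 21.6400 mm.
From α = 2·arctan(d/2f) we get f = d / (2·tan(α/2)).
With d = 21.6400 mm and α/2 = 49°, tan(α/2) ≈ 1.15037, so f ≈ 21.6400 / 2.30074 ≈ 9.4057 mm.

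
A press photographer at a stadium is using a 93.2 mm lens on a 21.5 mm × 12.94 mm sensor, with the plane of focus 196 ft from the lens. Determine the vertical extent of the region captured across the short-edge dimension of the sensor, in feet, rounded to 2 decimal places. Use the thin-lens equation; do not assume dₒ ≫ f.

27.17 ft

dₒ: 196 ft × 304.8 mm/ft = 59740.80 mm.
Similar triangles through the lens centre give W/dₒ = h/dᵢ; with 1/f = 1/dₒ + 1/dᵢ this gives W = h·(dₒ − f)/f.
W = 12.94 mm × (59740.8 − 93.2) / 93.2 = 12.94 × 639.9957 ≈ 8281.544 mm = 8281.544/304.8 ft = 27.1704 ft.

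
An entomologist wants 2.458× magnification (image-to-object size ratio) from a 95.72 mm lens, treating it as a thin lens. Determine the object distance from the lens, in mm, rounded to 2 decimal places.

With m = dᵢ/dₒ and 1/f = 1/dₒ + 1/dᵢ, substituting dᵢ = m·dₒ gives 1/f = (1 + 1/m)/dₒ, hence dₒ = f·(1 + 1/m).
dₒ = 95.72 × (1 + 1/2.458) = 95.72 × 1.40683 ≈ 134.662 mm.

134.66 mm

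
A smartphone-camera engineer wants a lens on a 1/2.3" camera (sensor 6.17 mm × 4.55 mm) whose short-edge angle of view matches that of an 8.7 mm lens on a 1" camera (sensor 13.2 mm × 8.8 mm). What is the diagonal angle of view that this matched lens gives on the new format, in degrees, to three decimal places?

Equal short-edge AOV ⇒ f₂ = f₁ · 4.55/8.8 = 8.7 × 0.51705 ≈ 4.4983 mm.
Sensor diagonal = √(6.17² + 4.55²) = √58.7714 ≈ 7.6663 mm.
Diagonal AOV on the new format = 2·arctan(7.6663 / (2 × 4.4983)) = 2·arctan(0.85213) ≈ 80.8705°.

80.871°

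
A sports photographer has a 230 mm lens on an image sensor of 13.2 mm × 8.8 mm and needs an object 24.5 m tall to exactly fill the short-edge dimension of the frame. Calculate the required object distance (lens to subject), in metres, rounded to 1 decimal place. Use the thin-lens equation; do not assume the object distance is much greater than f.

W: 24.5 m = 24500 mm.
Magnification m = h/W = dᵢ/dₒ; combined with 1/f = 1/dₒ + 1/dᵢ this gives dₒ = f·(1 + W/h).
dₒ = 230 mm × (1 + 24500/8.8) = 230 × 2785.0909 ≈ 640570.909 mm = 640.571 m.

640.6 m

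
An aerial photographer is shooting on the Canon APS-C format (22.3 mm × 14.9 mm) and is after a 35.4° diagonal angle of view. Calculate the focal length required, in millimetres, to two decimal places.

Sensor diagonal = √(22.3² + 14.9²) = √719.3000 ≈ 26.8198 mm.
From α = 2·arctan(d/2f) we get f = d / (2·tan(α/2)).
With d = 26.8198 mm and α/2 = 17.7°, tan(α/2) ≈ 0.31914, so f ≈ 26.8198 / 0.63828 ≈ 42.0187 mm.

42.02 mm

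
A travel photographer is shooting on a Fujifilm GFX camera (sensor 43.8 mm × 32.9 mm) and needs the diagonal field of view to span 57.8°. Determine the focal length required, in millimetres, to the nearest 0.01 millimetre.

Sensor diagonal = √(43.8² + 32.9²) = √3000.8500 ≈ 54.7800 mm.
From α = 2·arctan(d/2f) we get f = d / (2·tan(α/2)).
With d = 54.7800 mm and α/2 = 28.9°, tan(α/2) ≈ 0.55203, so f ≈ 54.7800 / 1.10406 ≈ 49.6169 mm.

49.62 mm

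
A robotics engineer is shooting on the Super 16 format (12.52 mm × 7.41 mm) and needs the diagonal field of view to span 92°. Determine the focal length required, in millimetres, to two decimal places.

Sensor diagonal = √(12.52² + 7.41²) = √211.6585 ≈ 14.5485 mm.
From α = 2·arctan(d/2f) we get f = d / (2·tan(α/2)).
With d = 14.5485 mm and α/2 = 46°, tan(α/2) ≈ 1.03553, so f ≈ 14.5485 / 2.07106 ≈ 7.0247 mm.

7.02 mm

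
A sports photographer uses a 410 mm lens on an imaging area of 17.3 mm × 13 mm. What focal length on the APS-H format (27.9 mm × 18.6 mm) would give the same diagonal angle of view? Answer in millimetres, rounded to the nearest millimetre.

635 mm

Sensor diagonal = √(17.3² + 13²) = √468.2900 ≈ 21.6400 mm.
Sensor diagonal = √(27.9² + 18.6²) = √1124.3700 ≈ 33.5316 mm.
Equal angle of view means equal diagonal/f ratio, so f₂ = f₁ · (diagonal₂/diagonal₁) = 410 × 33.5316/21.6400.
f₂ = 410 × 1.54952 ≈ 635.303 mm.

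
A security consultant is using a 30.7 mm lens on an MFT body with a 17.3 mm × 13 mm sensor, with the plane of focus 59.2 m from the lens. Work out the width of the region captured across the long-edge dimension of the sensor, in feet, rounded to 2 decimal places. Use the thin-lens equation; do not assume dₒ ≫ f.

dₒ: 59.2 m = 59200 mm.
Similar triangles through the lens centre give W/dₒ = w/dᵢ; with 1/f = 1/dₒ + 1/dᵢ this gives W = w·(dₒ − f)/f.
W = 17.3 mm × (59200 − 30.7) / 30.7 = 17.3 × 1927.3388 ≈ 33342.961 mm = 33342.961/304.8 ft = 109.393 ft.

109.39 ft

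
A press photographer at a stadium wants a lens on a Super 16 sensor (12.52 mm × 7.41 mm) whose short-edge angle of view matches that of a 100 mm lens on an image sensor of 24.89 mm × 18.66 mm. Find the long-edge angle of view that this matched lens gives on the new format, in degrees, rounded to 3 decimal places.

Equal short-edge AOV ⇒ f₂ = f₁ · 7.41/18.66 = 100 × 0.39711 ≈ 39.7106 mm.
Long-edge AOV on the new format = 2·arctan(12.52 / (2 × 39.7106)) = 2·arctan(0.15764) ≈ 17.9168°.

17.917°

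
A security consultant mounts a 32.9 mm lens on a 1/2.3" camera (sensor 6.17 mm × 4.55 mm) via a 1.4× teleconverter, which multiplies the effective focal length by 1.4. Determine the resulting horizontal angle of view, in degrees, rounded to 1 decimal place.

Effective focal length f = 32.9 × 1.4 = 46.06 mm.
α = 2·arctan(6.17 / (2 × 46.06)) = 2·arctan(0.06698) ≈ 7.6637°.

7.7°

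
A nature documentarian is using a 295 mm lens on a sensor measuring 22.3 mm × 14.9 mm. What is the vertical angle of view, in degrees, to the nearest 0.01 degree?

2.89°

Angle of view α = 2·arctan(h/2f) with h = 14.9 mm and f = 295 mm.
h/2f = 0.02525; arctan(0.02525) ≈ 1.4467°, so α ≈ 2.8933°.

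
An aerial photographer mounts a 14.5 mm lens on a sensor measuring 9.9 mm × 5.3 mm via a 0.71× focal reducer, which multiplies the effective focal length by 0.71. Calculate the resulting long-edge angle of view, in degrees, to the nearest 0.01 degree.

Effective focal length f = 14.5 × 0.71 = 10.295 mm.
α = 2·arctan(9.9 / (2 × 10.295)) = 2·arctan(0.48082) ≈ 51.3580°.

51.36°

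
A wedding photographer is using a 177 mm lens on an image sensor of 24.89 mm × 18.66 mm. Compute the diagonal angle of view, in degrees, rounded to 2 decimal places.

10.04°

Sensor diagonal = √(24.89² + 18.66²) = √967.7077 ≈ 31.1080 mm.
Angle of view α = 2·arctan(d/2f) with d = 31.1080 mm and f = 177 mm.
d/2f = 0.08788; arctan(0.08788) ≈ 5.0220°, so α ≈ 10.0440°.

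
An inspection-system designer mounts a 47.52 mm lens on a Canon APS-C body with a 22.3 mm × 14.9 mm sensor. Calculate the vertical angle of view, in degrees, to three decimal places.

17.820°

Angle of view α = 2·arctan(h/2f) with h = 14.9 mm and f = 47.52 mm.
h/2f = 0.15678; arctan(0.15678) ≈ 8.9101°, so α ≈ 17.8202°.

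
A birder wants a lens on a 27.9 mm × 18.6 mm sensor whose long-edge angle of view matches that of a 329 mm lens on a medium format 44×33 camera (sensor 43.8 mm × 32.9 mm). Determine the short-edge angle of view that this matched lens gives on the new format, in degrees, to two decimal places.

5.08°

Equal long-edge AOV ⇒ f₂ = f₁ · 27.9/43.8 = 329 × 0.63699 ≈ 209.5685 mm.
Short-edge AOV on the new format = 2·arctan(18.6 / (2 × 209.5685)) = 2·arctan(0.04438) ≈ 5.0819°.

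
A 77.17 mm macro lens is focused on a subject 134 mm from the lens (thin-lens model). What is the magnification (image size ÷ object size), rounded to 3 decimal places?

Thin lens: 1/f = 1/dₒ + 1/dᵢ → 1/dᵢ = 1/77.17 − 1/134 = 0.0054957 mm⁻¹, so dᵢ ≈ 181.9599 mm.
Magnification m = dᵢ/dₒ = 181.9599/134 ≈ 1.35791.

1.358×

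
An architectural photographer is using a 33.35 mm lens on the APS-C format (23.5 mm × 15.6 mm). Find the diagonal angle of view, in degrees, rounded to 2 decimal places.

45.85°

Sensor diagonal = √(23.5² + 15.6²) = √795.6100 ≈ 28.2066 mm.
Angle of view α = 2·arctan(d/2f) with d = 28.2066 mm and f = 33.35 mm.
d/2f = 0.42289; arctan(0.42289) ≈ 22.9229°, so α ≈ 45.8457°.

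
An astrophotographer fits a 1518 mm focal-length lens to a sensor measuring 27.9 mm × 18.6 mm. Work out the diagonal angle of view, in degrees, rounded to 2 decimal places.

1.27°

Sensor diagonal = √(27.9² + 18.6²) = √1124.3700 ≈ 33.5316 mm.
Angle of view α = 2·arctan(d/2f) with d = 33.5316 mm and f = 1518 mm.
d/2f = 0.01104; arctan(0.01104) ≈ 0.6328°, so α ≈ 1.2656°.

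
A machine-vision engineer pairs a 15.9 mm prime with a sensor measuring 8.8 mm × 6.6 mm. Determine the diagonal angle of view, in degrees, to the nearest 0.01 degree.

38.16°

Sensor diagonal = √(8.8² + 6.6²) = √121.0000 ≈ 11.0000 mm.
Angle of view α = 2·arctan(d/2f) with d = 11.0000 mm and f = 15.9 mm.
d/2f = 0.34591; arctan(0.34591) ≈ 19.0811°, so α ≈ 38.1622°.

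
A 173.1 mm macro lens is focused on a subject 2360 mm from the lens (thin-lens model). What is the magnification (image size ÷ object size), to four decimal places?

Thin lens: 1/f = 1/dₒ + 1/dᵢ → 1/dᵢ = 1/173.1 − 1/2360 = 0.0053533 mm⁻¹, so dᵢ ≈ 186.8014 mm.
Magnification m = dᵢ/dₒ = 186.8014/2360 ≈ 0.07915.

0.0792×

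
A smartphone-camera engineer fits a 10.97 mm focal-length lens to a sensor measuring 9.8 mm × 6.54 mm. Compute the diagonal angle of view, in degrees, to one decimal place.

56.5°

Sensor diagonal = √(9.8² + 6.54²) = √138.8116 ≈ 11.7818 mm.
Angle of view α = 2·arctan(d/2f) with d = 11.7818 mm and f = 10.97 mm.
d/2f = 0.53700; arctan(0.53700) ≈ 28.2359°, so α ≈ 56.4718°.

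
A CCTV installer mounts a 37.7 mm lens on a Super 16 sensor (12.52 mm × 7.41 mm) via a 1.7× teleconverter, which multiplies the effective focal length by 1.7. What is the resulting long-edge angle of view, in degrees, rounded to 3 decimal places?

Effective focal length f = 37.7 × 1.7 = 64.09 mm.
α = 2·arctan(12.52 / (2 × 64.09)) = 2·arctan(0.09768) ≈ 11.1574°.

11.157°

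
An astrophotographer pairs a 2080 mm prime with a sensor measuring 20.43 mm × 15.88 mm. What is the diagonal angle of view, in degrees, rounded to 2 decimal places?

Sensor diagonal = √(20.43² + 15.88²) = √669.5593 ≈ 25.8758 mm.
Angle of view α = 2·arctan(d/2f) with d = 25.8758 mm and f = 2080 mm.
d/2f = 0.00622; arctan(0.00622) ≈ 0.3564°, so α ≈ 0.7128°.

0.71°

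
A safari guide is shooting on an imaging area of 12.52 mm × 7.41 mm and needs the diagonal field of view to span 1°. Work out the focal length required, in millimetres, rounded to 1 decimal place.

Sensor diagonal = √(12.52² + 7.41²) = √211.6585 ≈ 14.5485 mm.
From α = 2·arctan(d/2f) we get f = d / (2·tan(α/2)).
With d = 14.5485 mm and α/2 = 0.5°, tan(α/2) ≈ 0.00873, so f ≈ 14.5485 / 0.01745 ≈ 833.5458 mm.

833.5 mm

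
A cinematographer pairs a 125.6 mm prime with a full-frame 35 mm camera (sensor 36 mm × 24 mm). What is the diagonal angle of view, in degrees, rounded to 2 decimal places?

Sensor diagonal = √(36² + 24²) = √1872.0000 ≈ 43.2666 mm.
Angle of view α = 2·arctan(d/2f) with d = 43.2666 mm and f = 125.6 mm.
d/2f = 0.17224; arctan(0.17224) ≈ 9.7727°, so α ≈ 19.5454°.

19.55°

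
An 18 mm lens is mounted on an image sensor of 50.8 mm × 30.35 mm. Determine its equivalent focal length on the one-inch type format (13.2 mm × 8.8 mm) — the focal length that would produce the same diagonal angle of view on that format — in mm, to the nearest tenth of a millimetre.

Sensor diagonal = √(50.8² + 30.35²) = √3501.7625 ≈ 59.1757 mm.
Sensor diagonal = √(13.2² + 8.8²) = √251.6800 ≈ 15.8644 mm.
Equal angle of view means equal diagonal/f ratio, so f₂ = f₁ · (diagonal₂/diagonal₁) = 18 × 15.8644/59.1757.
f₂ = 18 × 0.26809 ≈ 4.826 mm.

4.8 mm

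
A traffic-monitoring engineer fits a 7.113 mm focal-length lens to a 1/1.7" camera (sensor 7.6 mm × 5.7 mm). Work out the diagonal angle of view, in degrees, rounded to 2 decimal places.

67.47°

Sensor diagonal = √(7.6² + 5.7²) = √90.2500 ≈ 9.5000 mm.
Angle of view α = 2·arctan(d/2f) with d = 9.5000 mm and f = 7.113 mm.
d/2f = 0.66779; arctan(0.66779) ≈ 33.7347°, so α ≈ 67.4693°.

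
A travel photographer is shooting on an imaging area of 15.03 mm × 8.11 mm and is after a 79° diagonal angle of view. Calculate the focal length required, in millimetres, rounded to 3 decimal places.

10.359 mm

Sensor diagonal = √(15.03² + 8.11²) = √291.6730 ≈ 17.0784 mm.
From α = 2·arctan(d/2f) we get f = d / (2·tan(α/2)).
With d = 17.0784 mm and α/2 = 39.5°, tan(α/2) ≈ 0.82434, so f ≈ 17.0784 / 1.64867 ≈ 10.3589 mm.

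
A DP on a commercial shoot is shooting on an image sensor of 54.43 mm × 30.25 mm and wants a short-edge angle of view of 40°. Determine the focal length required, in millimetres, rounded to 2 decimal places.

41.56 mm

From α = 2·arctan(h/2f) we get f = h / (2·tan(α/2)).
With h = 30.25 mm and α/2 = 20°, tan(α/2) ≈ 0.36397, so f ≈ 30.25 / 0.72794 ≈ 41.5556 mm.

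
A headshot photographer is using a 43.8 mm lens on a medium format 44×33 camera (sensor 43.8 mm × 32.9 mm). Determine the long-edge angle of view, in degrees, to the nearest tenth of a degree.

53.1°

Angle of view α = 2·arctan(w/2f) with w = 43.8 mm and f = 43.8 mm.
w/2f = 0.50000; arctan(0.50000) ≈ 26.5651°, so α ≈ 53.1301°.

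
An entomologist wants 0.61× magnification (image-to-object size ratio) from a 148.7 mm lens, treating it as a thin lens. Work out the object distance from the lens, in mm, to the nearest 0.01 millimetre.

392.47 mm

With m = dᵢ/dₒ and 1/f = 1/dₒ + 1/dᵢ, substituting dᵢ = m·dₒ gives 1/f = (1 + 1/m)/dₒ, hence dₒ = f·(1 + 1/m).
dₒ = 148.7 × (1 + 1/0.61) = 148.7 × 2.63934 ≈ 392.470 mm.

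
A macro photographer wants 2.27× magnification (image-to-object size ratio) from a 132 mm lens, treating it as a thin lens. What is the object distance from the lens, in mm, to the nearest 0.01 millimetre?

190.15 mm

With m = dᵢ/dₒ and 1/f = 1/dₒ + 1/dᵢ, substituting dᵢ = m·dₒ gives 1/f = (1 + 1/m)/dₒ, hence dₒ = f·(1 + 1/m).
dₒ = 132 × (1 + 1/2.27) = 132 × 1.44053 ≈ 190.150 mm.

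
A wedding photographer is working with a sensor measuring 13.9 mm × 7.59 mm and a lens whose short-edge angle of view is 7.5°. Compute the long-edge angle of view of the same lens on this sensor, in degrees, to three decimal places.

From the short-edge AOV: f = 7.59 / (2·tan(3.75°)) = 7.59 / 0.13109 ≈ 57.9005 mm.
Long-edge AOV = 2·arctan(13.9 / (2 × 57.9005)) = 2·arctan(0.12003) ≈ 13.6893°.

13.689°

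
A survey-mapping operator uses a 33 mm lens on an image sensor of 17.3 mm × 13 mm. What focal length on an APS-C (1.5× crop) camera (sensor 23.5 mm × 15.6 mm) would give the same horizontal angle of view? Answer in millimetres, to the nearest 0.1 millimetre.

44.8 mm

Equal angle of view means equal width/f ratio, so f₂ = f₁ · (width₂/width₁) = 33 × 23.5/17.3.
f₂ = 33 × 1.35838 ≈ 44.827 mm.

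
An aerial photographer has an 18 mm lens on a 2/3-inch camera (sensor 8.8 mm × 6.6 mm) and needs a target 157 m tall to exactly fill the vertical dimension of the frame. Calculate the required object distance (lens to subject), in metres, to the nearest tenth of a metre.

428.2 m

W: 157 m = 157000 mm.
Magnification m = h/W = dᵢ/dₒ; combined with 1/f = 1/dₒ + 1/dᵢ this gives dₒ = f·(1 + W/h).
dₒ = 18 mm × (1 + 157000/6.6) = 18 × 23788.8788 ≈ 428199.818 mm = 428.2 m.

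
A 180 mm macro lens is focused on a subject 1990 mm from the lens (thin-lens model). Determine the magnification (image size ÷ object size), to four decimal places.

Thin lens: 1/f = 1/dₒ + 1/dᵢ → 1/dᵢ = 1/180 − 1/1990 = 0.0050530 mm⁻¹, so dᵢ ≈ 197.9006 mm.
Magnification m = dᵢ/dₒ = 197.9006/1990 ≈ 0.09945.

0.0994×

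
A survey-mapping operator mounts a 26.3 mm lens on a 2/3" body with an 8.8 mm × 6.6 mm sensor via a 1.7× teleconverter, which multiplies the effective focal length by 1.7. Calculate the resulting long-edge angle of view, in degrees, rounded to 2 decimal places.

Effective focal length f = 26.3 × 1.7 = 44.71 mm.
α = 2·arctan(8.8 / (2 × 44.71)) = 2·arctan(0.09841) ≈ 11.2410°.

11.24°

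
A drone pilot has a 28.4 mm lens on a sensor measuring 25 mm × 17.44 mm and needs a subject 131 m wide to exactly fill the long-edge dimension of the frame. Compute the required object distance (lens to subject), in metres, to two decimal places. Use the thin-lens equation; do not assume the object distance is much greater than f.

148.84 m

W: 131 m = 131000 mm.
Magnification m = w/W = dᵢ/dₒ; combined with 1/f = 1/dₒ + 1/dᵢ this gives dₒ = f·(1 + W/w).
dₒ = 28.4 mm × (1 + 131000/25) = 28.4 × 5241.0000 ≈ 148844.400 mm = 148.844 m.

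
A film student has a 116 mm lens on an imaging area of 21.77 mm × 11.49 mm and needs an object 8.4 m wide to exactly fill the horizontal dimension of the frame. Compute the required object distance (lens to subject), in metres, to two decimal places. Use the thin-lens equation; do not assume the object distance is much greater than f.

W: 8.4 m = 8400 mm.
Magnification m = w/W = dᵢ/dₒ; combined with 1/f = 1/dₒ + 1/dᵢ this gives dₒ = f·(1 + W/w).
dₒ = 116 mm × (1 + 8400/21.77) = 116 × 386.8521 ≈ 44874.842 mm = 44.8748 m.

44.87 m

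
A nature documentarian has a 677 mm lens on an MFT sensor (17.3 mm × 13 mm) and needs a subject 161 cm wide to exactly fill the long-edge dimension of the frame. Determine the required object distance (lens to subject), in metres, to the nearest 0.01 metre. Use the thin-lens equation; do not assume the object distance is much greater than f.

63.68 m

W: 161 cm = 1610 mm.
Magnification m = w/W = dᵢ/dₒ; combined with 1/f = 1/dₒ + 1/dᵢ this gives dₒ = f·(1 + W/w).
dₒ = 677 mm × (1 + 1610/17.3) = 677 × 94.0636 ≈ 63681.046 mm = 63.681 m.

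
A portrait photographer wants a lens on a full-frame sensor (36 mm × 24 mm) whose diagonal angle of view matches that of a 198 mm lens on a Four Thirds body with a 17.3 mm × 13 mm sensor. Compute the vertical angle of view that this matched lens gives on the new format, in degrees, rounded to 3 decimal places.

Sensor diagonal = √(17.3² + 13²) = √468.2900 ≈ 21.6400 mm.
Sensor diagonal = √(36² + 24²) = √1872.0000 ≈ 43.2666 mm.
Equal diagonal AOV ⇒ f₂ = f₁ · 43.2666/21.6400 = 198 × 1.99938 ≈ 395.8774 mm.
Vertical AOV on the new format = 2·arctan(24 / (2 × 395.8774)) = 2·arctan(0.03031) ≈ 3.4725°.

3.472°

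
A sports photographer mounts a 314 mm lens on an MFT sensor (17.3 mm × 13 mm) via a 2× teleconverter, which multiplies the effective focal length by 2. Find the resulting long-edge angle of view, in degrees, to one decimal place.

Effective focal length f = 314 × 2 = 628 mm.
α = 2·arctan(17.3 / (2 × 628)) = 2·arctan(0.01377) ≈ 1.5783°.

1.6°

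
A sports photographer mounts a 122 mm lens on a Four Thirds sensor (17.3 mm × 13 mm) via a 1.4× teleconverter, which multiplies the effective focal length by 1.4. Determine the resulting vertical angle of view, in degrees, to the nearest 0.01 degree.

4.36°

Effective focal length f = 122 × 1.4 = 170.8 mm.
α = 2·arctan(13 / (2 × 170.8)) = 2·arctan(0.03806) ≈ 4.3588°.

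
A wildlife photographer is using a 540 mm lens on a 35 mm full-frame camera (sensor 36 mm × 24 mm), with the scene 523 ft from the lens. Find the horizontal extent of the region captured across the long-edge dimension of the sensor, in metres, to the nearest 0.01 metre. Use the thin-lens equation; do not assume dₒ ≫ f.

dₒ: 523 ft × 304.8 mm/ft = 159410.39 mm.
Similar triangles through the lens centre give W/dₒ = w/dᵢ; with 1/f = 1/dₒ + 1/dᵢ this gives W = w·(dₒ − f)/f.
W = 36 mm × (159410 − 540) / 540 = 36 × 294.2044 ≈ 10591.360 mm = 10.5914 m.

10.59 m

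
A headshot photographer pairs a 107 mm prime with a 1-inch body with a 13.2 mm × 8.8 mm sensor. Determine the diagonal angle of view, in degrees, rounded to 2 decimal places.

8.48°

Sensor diagonal = √(13.2² + 8.8²) = √251.6800 ≈ 15.8644 mm.
Angle of view α = 2·arctan(d/2f) with d = 15.8644 mm and f = 107 mm.
d/2f = 0.07413; arctan(0.07413) ≈ 4.2397°, so α ≈ 8.4795°.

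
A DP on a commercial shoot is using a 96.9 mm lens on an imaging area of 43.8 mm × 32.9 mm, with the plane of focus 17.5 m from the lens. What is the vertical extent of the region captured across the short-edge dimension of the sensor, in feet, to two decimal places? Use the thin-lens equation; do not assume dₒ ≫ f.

19.39 ft

dₒ: 17.5 m = 17500 mm.
Similar triangles through the lens centre give W/dₒ = h/dᵢ; with 1/f = 1/dₒ + 1/dᵢ this gives W = h·(dₒ − f)/f.
W = 32.9 mm × (17500 − 96.9) / 96.9 = 32.9 × 179.5986 ≈ 5908.792 mm = 5908.792/304.8 ft = 19.3858 ft.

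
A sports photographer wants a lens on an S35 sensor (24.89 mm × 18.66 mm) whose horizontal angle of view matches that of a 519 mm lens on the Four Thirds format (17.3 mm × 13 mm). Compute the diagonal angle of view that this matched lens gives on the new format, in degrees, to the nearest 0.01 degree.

Equal horizontal AOV ⇒ f₂ = f₁ · 24.89/17.3 = 519 × 1.43873 ≈ 746.7000 mm.
Sensor diagonal = √(24.89² + 18.66²) = √967.7077 ≈ 31.1080 mm.
Diagonal AOV on the new format = 2·arctan(31.1080 / (2 × 746.7000)) = 2·arctan(0.02083) ≈ 2.3866°.

2.39°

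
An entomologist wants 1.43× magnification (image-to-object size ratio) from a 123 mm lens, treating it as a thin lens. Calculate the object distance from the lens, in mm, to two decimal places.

With m = dᵢ/dₒ and 1/f = 1/dₒ + 1/dᵢ, substituting dᵢ = m·dₒ gives 1/f = (1 + 1/m)/dₒ, hence dₒ = f·(1 + 1/m).
dₒ = 123 × (1 + 1/1.43) = 123 × 1.69930 ≈ 209.014 mm.

209.01 mm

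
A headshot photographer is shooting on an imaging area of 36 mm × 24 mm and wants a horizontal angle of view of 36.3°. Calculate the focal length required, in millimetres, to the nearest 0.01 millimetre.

54.91 mm

From α = 2·arctan(w/2f) we get f = w / (2·tan(α/2)).
With w = 36 mm and α/2 = 18.15°, tan(α/2) ≈ 0.32782, so f ≈ 36 / 0.65563 ≈ 54.9088 mm.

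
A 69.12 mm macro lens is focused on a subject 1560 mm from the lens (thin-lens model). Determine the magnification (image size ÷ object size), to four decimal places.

0.0464×

Thin lens: 1/f = 1/dₒ + 1/dᵢ → 1/dᵢ = 1/69.12 − 1/1560 = 0.0138266 mm⁻¹, so dᵢ ≈ 72.3245 mm.
Magnification m = dᵢ/dₒ = 72.3245/1560 ≈ 0.04636.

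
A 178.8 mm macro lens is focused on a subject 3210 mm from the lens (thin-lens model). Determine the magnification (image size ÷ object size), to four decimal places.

0.0590×

Thin lens: 1/f = 1/dₒ + 1/dᵢ → 1/dᵢ = 1/178.8 − 1/3210 = 0.0052813 mm⁻¹, so dᵢ ≈ 189.3468 mm.
Magnification m = dᵢ/dₒ = 189.3468/3210 ≈ 0.05899.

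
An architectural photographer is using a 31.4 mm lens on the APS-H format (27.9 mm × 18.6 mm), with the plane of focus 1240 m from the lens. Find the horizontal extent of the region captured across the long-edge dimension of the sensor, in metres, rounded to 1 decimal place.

dₒ: 1240 m = 1.24e+06 mm.
Similar triangles through the lens centre give W/dₒ = w/dᵢ; with 1/f = 1/dₒ + 1/dᵢ this gives W = w·(dₒ − f)/f.
W = 27.9 mm × (1.24e+06 − 31.4) / 31.4 = 27.9 × 39489.4459 ≈ 1101755.539 mm = 1101.76 m.

1101.8 m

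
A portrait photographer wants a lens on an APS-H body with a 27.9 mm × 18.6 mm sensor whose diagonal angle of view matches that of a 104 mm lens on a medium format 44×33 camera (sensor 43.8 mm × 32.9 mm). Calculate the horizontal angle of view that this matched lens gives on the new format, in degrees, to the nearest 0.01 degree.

Sensor diagonal = √(43.8² + 32.9²) = √3000.8500 ≈ 54.7800 mm.
Sensor diagonal = √(27.9² + 18.6²) = √1124.3700 ≈ 33.5316 mm.
Equal diagonal AOV ⇒ f₂ = f₁ · 33.5316/54.7800 = 104 × 0.61211 ≈ 63.6599 mm.
Horizontal AOV on the new format = 2·arctan(27.9 / (2 × 63.6599)) = 2·arctan(0.21913) ≈ 24.7201°.

24.72°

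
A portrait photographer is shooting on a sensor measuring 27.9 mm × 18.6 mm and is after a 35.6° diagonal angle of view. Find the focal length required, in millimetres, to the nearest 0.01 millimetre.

52.22 mm

Sensor diagonal = √(27.9² + 18.6²) = √1124.3700 ≈ 33.5316 mm.
From α = 2·arctan(d/2f) we get f = d / (2·tan(α/2)).
With d = 33.5316 mm and α/2 = 17.8°, tan(α/2) ≈ 0.32106, so f ≈ 33.5316 / 0.64213 ≈ 52.2194 mm.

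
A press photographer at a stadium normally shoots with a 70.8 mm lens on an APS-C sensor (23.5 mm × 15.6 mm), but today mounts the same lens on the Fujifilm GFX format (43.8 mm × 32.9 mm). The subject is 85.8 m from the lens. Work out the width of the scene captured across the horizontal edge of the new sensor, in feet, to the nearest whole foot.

174 ft

The focal length stays 70.8 mm; the relevant sensor dimension is now w = 43.8 mm. Object distance dₒ = 85.8 m = 85800 mm.
Thin-lens field width W = w·(dₒ − f)/f = 43.8 × (85800 − 70.8)/70.8 ≈ 53035.861 mm = 53035.861/304.8 ft = 174.002 ft.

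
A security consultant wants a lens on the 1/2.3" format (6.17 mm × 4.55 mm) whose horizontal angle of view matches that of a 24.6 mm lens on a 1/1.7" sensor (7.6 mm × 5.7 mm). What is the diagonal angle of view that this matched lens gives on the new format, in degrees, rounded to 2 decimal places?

21.73°

Equal horizontal AOV ⇒ f₂ = f₁ · 6.17/7.6 = 24.6 × 0.81184 ≈ 19.9713 mm.
Sensor diagonal = √(6.17² + 4.55²) = √58.7714 ≈ 7.6663 mm.
Diagonal AOV on the new format = 2·arctan(7.6663 / (2 × 19.9713)) = 2·arctan(0.19193) ≈ 21.7295°.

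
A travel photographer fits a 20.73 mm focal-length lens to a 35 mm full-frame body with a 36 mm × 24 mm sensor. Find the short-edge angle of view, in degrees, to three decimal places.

Angle of view α = 2·arctan(h/2f) with h = 24 mm and f = 20.73 mm.
h/2f = 0.57887; arctan(0.57887) ≈ 30.0653°, so α ≈ 60.1306°.

60.131°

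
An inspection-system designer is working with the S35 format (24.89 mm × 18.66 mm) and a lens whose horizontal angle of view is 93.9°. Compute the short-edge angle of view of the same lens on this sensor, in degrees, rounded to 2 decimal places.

From the horizontal AOV: f = 24.89 / (2·tan(46.95°)) = 24.89 / 2.14099 ≈ 11.6255 mm.
Short-edge AOV = 2·arctan(18.66 / (2 × 11.6255)) = 2·arctan(0.80255) ≈ 77.4974°.

77.50°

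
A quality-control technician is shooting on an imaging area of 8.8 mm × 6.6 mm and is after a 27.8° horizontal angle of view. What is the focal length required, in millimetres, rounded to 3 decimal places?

From α = 2·arctan(w/2f) we get f = w / (2·tan(α/2)).
With w = 8.8 mm and α/2 = 13.9°, tan(α/2) ≈ 0.24747, so f ≈ 8.8 / 0.49495 ≈ 17.7796 mm.

17.780 mm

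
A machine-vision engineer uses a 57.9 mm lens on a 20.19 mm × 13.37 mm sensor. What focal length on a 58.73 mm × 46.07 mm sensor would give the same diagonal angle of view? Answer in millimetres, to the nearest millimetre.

178 mm

Sensor diagonal = √(20.19² + 13.37²) = √586.3930 ≈ 24.2156 mm.
Sensor diagonal = √(58.73² + 46.07²) = √5571.6578 ≈ 74.6435 mm.
Equal angle of view means equal diagonal/f ratio, so f₂ = f₁ · (diagonal₂/diagonal₁) = 57.9 × 74.6435/24.2156.
f₂ = 57.9 × 3.08246 ≈ 178.475 mm.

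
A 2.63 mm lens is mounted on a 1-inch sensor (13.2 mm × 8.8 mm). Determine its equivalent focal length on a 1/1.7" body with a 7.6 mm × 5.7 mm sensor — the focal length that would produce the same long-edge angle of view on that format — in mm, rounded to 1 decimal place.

1.5 mm

Equal angle of view means equal width/f ratio, so f₂ = f₁ · (width₂/width₁) = 2.63 × 7.6/13.2.
f₂ = 2.63 × 0.57576 ≈ 1.514 mm.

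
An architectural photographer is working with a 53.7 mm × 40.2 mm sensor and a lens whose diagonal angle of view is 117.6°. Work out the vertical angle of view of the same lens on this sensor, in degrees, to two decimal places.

89.40°

Sensor diagonal = √(53.7² + 40.2²) = √4499.7300 ≈ 67.0800 mm.
From the diagonal AOV: f = 67.0800 / (2·tan(58.8°)) = 67.0800 / 3.30239 ≈ 20.3126 mm.
Vertical AOV = 2·arctan(40.2 / (2 × 20.3126)) = 2·arctan(0.98954) ≈ 89.3973°.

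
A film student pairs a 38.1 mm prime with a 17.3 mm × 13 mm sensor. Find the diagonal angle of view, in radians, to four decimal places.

Sensor diagonal = √(17.3² + 13²) = √468.2900 ≈ 21.6400 mm.
Angle of view α = 2·arctan(d/2f) with d = 21.6400 mm and f = 38.1 mm.
d/2f = 0.28399; arctan(0.28399) ≈ 0.2767 rad, so α ≈ 0.5534 rad.

0.5534 rad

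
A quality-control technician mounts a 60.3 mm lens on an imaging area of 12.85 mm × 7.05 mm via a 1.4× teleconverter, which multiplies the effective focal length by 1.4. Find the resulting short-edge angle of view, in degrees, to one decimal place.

4.8°

Effective focal length f = 60.3 × 1.4 = 84.42 mm.
α = 2·arctan(7.05 / (2 × 84.42)) = 2·arctan(0.04176) ≈ 4.7821°.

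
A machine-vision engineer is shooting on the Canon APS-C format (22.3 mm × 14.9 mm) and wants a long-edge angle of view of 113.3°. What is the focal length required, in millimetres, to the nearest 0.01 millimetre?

7.34 mm

From α = 2·arctan(w/2f) we get f = w / (2·tan(α/2)).
With w = 22.3 mm and α/2 = 56.65°, tan(α/2) ≈ 1.51946, so f ≈ 22.3 / 3.03893 ≈ 7.3381 mm.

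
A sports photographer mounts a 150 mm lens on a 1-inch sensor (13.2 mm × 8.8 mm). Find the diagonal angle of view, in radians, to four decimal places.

0.1057 rad

Sensor diagonal = √(13.2² + 8.8²) = √251.6800 ≈ 15.8644 mm.
Angle of view α = 2·arctan(d/2f) with d = 15.8644 mm and f = 150 mm.
d/2f = 0.05288; arctan(0.05288) ≈ 0.0528 rad, so α ≈ 0.1057 rad.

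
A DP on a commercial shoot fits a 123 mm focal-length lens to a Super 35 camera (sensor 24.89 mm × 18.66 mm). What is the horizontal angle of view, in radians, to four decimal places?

0.2017 rad

Angle of view α = 2·arctan(w/2f) with w = 24.89 mm and f = 123 mm.
w/2f = 0.10118; arctan(0.10118) ≈ 0.1008 rad, so α ≈ 0.2017 rad.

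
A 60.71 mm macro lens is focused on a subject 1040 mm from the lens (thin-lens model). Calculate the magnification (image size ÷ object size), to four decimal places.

Thin lens: 1/f = 1/dₒ + 1/dᵢ → 1/dᵢ = 1/60.71 − 1/1040 = 0.0155102 mm⁻¹, so dᵢ ≈ 64.4736 mm.
Magnification m = dᵢ/dₒ = 64.4736/1040 ≈ 0.06199.

0.0620×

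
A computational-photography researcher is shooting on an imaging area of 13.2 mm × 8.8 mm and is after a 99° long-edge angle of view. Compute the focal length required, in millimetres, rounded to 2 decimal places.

5.64 mm

From α = 2·arctan(w/2f) we get f = w / (2·tan(α/2)).
With w = 13.2 mm and α/2 = 49.5°, tan(α/2) ≈ 1.17085, so f ≈ 13.2 / 2.34170 ≈ 5.6369 mm.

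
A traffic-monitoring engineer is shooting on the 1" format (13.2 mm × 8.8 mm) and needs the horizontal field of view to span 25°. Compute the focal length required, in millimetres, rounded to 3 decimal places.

29.771 mm

From α = 2·arctan(w/2f) we get f = w / (2·tan(α/2)).
With w = 13.2 mm and α/2 = 12.5°, tan(α/2) ≈ 0.22169, so f ≈ 13.2 / 0.44339 ≈ 29.7707 mm.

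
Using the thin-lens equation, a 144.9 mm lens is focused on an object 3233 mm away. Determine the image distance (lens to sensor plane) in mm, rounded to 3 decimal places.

151.699 mm

1/dᵢ = 1/f − 1/dₒ = 1/144.9 − 1/3233 = 0.0065920 mm⁻¹.
dᵢ = 1/0.0065920 ≈ 151.6990 mm.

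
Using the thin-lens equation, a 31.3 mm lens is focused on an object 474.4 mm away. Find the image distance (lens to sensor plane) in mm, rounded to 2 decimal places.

33.51 mm

1/dᵢ = 1/f − 1/dₒ = 1/31.3 − 1/474.4 = 0.0298410 mm⁻¹.
dᵢ = 1/0.0298410 ≈ 33.5110 mm.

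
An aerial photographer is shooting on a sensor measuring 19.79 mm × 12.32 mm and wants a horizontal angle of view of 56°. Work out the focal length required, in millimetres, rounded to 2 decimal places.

From α = 2·arctan(w/2f) we get f = w / (2·tan(α/2)).
With w = 19.79 mm and α/2 = 28°, tan(α/2) ≈ 0.53171, so f ≈ 19.79 / 1.06342 ≈ 18.6098 mm.

18.61 mm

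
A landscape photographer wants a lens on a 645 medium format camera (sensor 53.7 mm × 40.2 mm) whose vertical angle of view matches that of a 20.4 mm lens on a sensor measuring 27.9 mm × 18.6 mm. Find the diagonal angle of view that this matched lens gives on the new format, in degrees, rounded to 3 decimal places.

Equal vertical AOV ⇒ f₂ = f₁ · 40.2/18.6 = 20.4 × 2.16129 ≈ 44.0903 mm.
Sensor diagonal = √(53.7² + 40.2²) = √4499.7300 ≈ 67.0800 mm.
Diagonal AOV on the new format = 2·arctan(67.0800 / (2 × 44.0903)) = 2·arctan(0.76071) ≈ 74.5213°.

74.521°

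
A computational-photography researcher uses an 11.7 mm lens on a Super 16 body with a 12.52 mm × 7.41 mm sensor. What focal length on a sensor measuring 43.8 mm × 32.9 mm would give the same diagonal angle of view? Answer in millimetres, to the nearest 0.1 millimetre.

Sensor diagonal = √(12.52² + 7.41²) = √211.6585 ≈ 14.5485 mm.
Sensor diagonal = √(43.8² + 32.9²) = √3000.8500 ≈ 54.7800 mm.
Equal angle of view means equal diagonal/f ratio, so f₂ = f₁ · (diagonal₂/diagonal₁) = 11.7 × 54.7800/14.5485.
f₂ = 11.7 × 3.76534 ≈ 44.054 mm.

44.1 mm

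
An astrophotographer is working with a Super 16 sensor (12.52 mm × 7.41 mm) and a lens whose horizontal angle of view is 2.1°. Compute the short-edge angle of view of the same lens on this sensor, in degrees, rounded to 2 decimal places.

1.24°

From the horizontal AOV: f = 12.52 / (2·tan(1.05°)) = 12.52 / 0.03666 ≈ 341.5537 mm.
Short-edge AOV = 2·arctan(7.41 / (2 × 341.5537)) = 2·arctan(0.01085) ≈ 1.2430°.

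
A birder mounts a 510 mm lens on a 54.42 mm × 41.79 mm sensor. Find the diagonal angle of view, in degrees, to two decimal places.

Sensor diagonal = √(54.42² + 41.79²) = √4707.9405 ≈ 68.6144 mm.
Angle of view α = 2·arctan(d/2f) with d = 68.6144 mm and f = 510 mm.
d/2f = 0.06727; arctan(0.06727) ≈ 3.8484°, so α ≈ 7.6969°.

7.70°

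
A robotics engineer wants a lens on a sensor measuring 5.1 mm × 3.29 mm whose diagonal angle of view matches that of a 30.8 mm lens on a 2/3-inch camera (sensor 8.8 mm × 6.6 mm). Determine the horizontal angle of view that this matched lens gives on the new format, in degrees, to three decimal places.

17.068°

Sensor diagonal = √(8.8² + 6.6²) = √121.0000 ≈ 11.0000 mm.
Sensor diagonal = √(5.1² + 3.29²) = √36.8341 ≈ 6.0691 mm.
Equal diagonal AOV ⇒ f₂ = f₁ · 6.0691/11.0000 = 30.8 × 0.55174 ≈ 16.9935 mm.
Horizontal AOV on the new format = 2·arctan(5.1 / (2 × 16.9935)) = 2·arctan(0.15006) ≈ 17.0680°.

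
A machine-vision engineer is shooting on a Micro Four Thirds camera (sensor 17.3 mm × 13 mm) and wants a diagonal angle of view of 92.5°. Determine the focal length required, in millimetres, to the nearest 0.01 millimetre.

Sensor diagonal = √(17.3² + 13²) = √468.2900 ≈ 21.6400 mm.
From α = 2·arctan(d/2f) we get f = d / (2·tan(α/2)).
With d = 21.6400 mm and α/2 = 46.25°, tan(α/2) ≈ 1.04461, so f ≈ 21.6400 / 2.08923 ≈ 10.3579 mm.

10.36 mm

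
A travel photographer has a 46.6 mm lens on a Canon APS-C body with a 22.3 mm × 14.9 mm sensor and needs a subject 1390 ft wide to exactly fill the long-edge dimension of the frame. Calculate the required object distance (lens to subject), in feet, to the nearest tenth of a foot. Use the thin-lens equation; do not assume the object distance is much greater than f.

W: 1390 ft × 304.8 mm/ft = 423671.99 mm.
Magnification m = w/W = dᵢ/dₒ; combined with 1/f = 1/dₒ + 1/dᵢ this gives dₒ = f·(1 + W/w).
dₒ = 46.6 mm × (1 + 423672/22.3) = 46.6 × 18999.7438 ≈ 885388.060 mm = 885388.060/304.8 ft = 2904.82 ft.

2904.8 ft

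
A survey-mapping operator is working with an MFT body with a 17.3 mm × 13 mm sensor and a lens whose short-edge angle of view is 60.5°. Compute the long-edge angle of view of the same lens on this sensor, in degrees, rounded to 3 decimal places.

75.629°

From the short-edge AOV: f = 13 / (2·tan(30.25°)) = 13 / 1.16637 ≈ 11.1457 mm.
Long-edge AOV = 2·arctan(17.3 / (2 × 11.1457)) = 2·arctan(0.77608) ≈ 75.6288°.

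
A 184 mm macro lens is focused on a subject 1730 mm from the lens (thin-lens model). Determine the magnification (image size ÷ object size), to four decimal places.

Thin lens: 1/f = 1/dₒ + 1/dᵢ → 1/dᵢ = 1/184 − 1/1730 = 0.0048567 mm⁻¹, so dᵢ ≈ 205.8991 mm.
Magnification m = dᵢ/dₒ = 205.8991/1730 ≈ 0.11902.

0.1190×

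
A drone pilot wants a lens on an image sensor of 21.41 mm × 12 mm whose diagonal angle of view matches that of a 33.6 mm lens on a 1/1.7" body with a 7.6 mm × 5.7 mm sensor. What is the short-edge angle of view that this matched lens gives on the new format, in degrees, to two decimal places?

7.91°

Sensor diagonal = √(7.6² + 5.7²) = √90.2500 ≈ 9.5000 mm.
Sensor diagonal = √(21.41² + 12²) = √602.3881 ≈ 24.5436 mm.
Equal diagonal AOV ⇒ f₂ = f₁ · 24.5436/9.5000 = 33.6 × 2.58354 ≈ 86.8068 mm.
Short-edge AOV on the new format = 2·arctan(12 / (2 × 86.8068)) = 2·arctan(0.06912) ≈ 7.9079°.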